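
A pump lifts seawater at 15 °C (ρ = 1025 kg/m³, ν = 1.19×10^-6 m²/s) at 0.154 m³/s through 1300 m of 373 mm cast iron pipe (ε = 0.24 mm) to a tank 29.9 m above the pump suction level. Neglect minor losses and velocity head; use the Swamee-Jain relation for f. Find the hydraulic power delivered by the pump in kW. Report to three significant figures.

P_hyd ≈ 56.5 kW

V = 4Q/(πD²) = 1.409 m/s; Re = 4.42×10^5; ε/D = 6.43×10^-4; f = 0.01872
h_f = f(L/D)V²/2g = 6.605 m
Total head H = z + h_f = 29.9 + 6.605 = 36.50 m
P_hyd = ρgQH = 1025·9.81·0.154·36.50 = 56.53 kW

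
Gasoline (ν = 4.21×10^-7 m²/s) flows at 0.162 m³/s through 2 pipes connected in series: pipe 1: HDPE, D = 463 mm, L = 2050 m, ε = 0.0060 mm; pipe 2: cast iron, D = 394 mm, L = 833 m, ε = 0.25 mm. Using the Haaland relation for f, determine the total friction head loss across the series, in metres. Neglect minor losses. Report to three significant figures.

H ≈ 5.87 m

Pipe 1: V = 0.9622 m/s, Re = 1.06×10^6, ε/D = 1.30×10^-5, f = 0.01172, h_1 = f(L/D)V²/2g = 2.450 m
Pipe 2: V = 1.329 m/s, Re = 1.24×10^6, ε/D = 6.35×10^-4, f = 0.01796, h_2 = f(L/D)V²/2g = 3.418 m
Series → Q common, losses add: H = Σh = 5.867 m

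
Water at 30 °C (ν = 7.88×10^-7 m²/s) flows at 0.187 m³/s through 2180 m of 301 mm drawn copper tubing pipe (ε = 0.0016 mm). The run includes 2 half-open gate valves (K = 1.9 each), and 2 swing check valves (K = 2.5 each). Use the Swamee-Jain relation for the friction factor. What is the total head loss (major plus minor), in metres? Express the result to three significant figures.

H_L ≈ 33.0 m

V = 4Q/(πD²) = 2.628 m/s; V²/2g = 0.3520 m
Re = 1.00×10^6, ε/D = 5.32×10^-6 → f = 0.01173 (Swamee-Jain)
Major: h_f = f(L/D)·V²/2g = 0.01173·7243·0.3520 = 29.91 m
Minor: ΣK = 8.80; h_m = ΣK·V²/2g = 3.098 m
Total H_L = 29.91 + 3.098 = 33.01 m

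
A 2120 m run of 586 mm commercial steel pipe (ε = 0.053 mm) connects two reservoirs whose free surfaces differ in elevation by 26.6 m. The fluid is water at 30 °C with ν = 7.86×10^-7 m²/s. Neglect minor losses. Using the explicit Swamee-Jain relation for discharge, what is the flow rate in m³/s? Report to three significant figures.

Swamee-Jain (Type II): Q = -0.965·√(gD⁵h_f/L)·ln[ε/(3.7D) + √(3.17ν²L/(gD³h_f))]
√(gD⁵h_f/L) = √(9.81·0.586⁵·26.6/2120) = 0.09223
ε/(3.7D) = 2.44×10^-5; √(3.17ν²L/(gD³h_f)) = 8.89×10^-6
Q = -0.965·0.09223·ln(3.334×10^-5) = 0.9175 m³/s
Check: V = 3.40 m/s, Re = 2.54×10^6, f = 0.01254, h_f = 26.8 m ≈ 26.6 m ✓

Q ≈ 0.917 m³/s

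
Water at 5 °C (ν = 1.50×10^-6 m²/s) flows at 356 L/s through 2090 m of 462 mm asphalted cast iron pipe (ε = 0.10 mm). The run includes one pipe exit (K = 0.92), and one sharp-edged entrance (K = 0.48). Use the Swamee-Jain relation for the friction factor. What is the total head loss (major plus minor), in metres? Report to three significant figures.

H_L ≈ 16.3 m

V = 4Q/(πD²) = 2.124 m/s; V²/2g = 0.2299 m
Re = 6.54×10^5, ε/D = 2.16×10^-4 → f = 0.01535 (Swamee-Jain)
Major: h_f = f(L/D)·V²/2g = 0.01535·4524·0.2299 = 15.96 m
Minor: ΣK = 1.40; h_m = ΣK·V²/2g = 0.3218 m
Total H_L = 15.96 + 0.3218 = 16.28 m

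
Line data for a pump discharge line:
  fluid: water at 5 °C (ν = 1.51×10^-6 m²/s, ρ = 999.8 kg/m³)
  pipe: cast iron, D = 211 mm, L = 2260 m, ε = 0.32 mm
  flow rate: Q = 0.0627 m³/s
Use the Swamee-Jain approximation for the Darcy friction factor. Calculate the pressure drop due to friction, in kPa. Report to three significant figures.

V = 4Q/(πD²) = 4·0.0627/(π·0.211²) = 1.793 m/s
Re = VD/ν = 1.793·0.211/1.51×10^-6 = 2.51×10^5 → turbulent
ε/D = 0.32/211 = 0.00152
Swamee-Jain: f = 0.02281
h_f = f(L/D)V²/(2g) = 0.02281·(2260/0.211)·1.793²/(2·9.81) = 40.04 m
Δp = ρg·h_f = 999.8·9.81·40.04 = 392.7 kPa

Δp ≈ 393 kPa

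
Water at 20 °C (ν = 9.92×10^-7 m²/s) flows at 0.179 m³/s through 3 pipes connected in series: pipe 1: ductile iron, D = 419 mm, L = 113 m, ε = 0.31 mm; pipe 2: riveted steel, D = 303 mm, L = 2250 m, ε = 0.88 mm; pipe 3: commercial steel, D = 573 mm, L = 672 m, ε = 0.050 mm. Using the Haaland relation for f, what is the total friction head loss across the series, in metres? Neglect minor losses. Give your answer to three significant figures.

Pipe 1: V = 1.298 m/s, Re = 5.48×10^5, ε/D = 7.40×10^-4, f = 0.01890, h_1 = f(L/D)V²/2g = 0.4378 m
Pipe 2: V = 2.482 m/s, Re = 7.58×10^5, ε/D = 0.00290, f = 0.02615, h_2 = f(L/D)V²/2g = 60.98 m
Pipe 3: V = 0.6942 m/s, Re = 4.01×10^5, ε/D = 8.73×10^-5, f = 0.01452, h_3 = f(L/D)V²/2g = 0.4182 m
Series → Q common, losses add: H = Σh = 61.84 m

H ≈ 61.8 m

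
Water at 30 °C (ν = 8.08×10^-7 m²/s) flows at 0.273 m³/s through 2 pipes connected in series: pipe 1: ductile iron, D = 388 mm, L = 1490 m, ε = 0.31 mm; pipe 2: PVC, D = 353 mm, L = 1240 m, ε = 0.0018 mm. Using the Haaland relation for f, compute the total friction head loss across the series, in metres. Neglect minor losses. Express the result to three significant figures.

Pipe 1: V = 2.309 m/s, Re = 1.11×10^6, ε/D = 7.99×10^-4, f = 0.01893, h_1 = f(L/D)V²/2g = 19.75 m
Pipe 2: V = 2.789 m/s, Re = 1.22×10^6, ε/D = 5.10×10^-6, f = 0.01131, h_2 = f(L/D)V²/2g = 15.76 m
Series → Q common, losses add: H = Σh = 35.51 m

H ≈ 35.5 m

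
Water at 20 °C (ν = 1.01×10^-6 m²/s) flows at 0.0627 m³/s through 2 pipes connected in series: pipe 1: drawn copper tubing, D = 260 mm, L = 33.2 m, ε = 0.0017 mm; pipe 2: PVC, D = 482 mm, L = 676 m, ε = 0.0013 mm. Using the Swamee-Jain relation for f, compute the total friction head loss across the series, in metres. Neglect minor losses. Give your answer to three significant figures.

H ≈ 0.267 m

Pipe 1: V = 1.181 m/s, Re = 3.04×10^5, ε/D = 6.54×10^-6, f = 0.01442, h_1 = f(L/D)V²/2g = 0.1309 m
Pipe 2: V = 0.3436 m/s, Re = 1.64×10^5, ε/D = 2.70×10^-6, f = 0.01617, h_2 = f(L/D)V²/2g = 0.1365 m
Series → Q common, losses add: H = Σh = 0.2674 m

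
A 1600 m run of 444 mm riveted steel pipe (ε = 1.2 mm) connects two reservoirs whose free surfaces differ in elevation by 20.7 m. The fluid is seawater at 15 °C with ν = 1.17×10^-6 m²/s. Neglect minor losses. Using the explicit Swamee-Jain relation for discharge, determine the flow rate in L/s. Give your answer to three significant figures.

Swamee-Jain (Type II): Q = -0.965·√(gD⁵h_f/L)·ln[ε/(3.7D) + √(3.17ν²L/(gD³h_f))]
√(gD⁵h_f/L) = √(9.81·0.444⁵·20.7/1600) = 0.04680
ε/(3.7D) = 7.30×10^-4; √(3.17ν²L/(gD³h_f)) = 1.98×10^-5
Q = -0.965·0.04680·ln(7.502×10^-4) = 0.3249 m³/s
Check: V = 2.10 m/s, Re = 7.96×10^5, f = 0.02568, h_f = 20.8 m ≈ 20.7 m ✓

Q ≈ 325 L/s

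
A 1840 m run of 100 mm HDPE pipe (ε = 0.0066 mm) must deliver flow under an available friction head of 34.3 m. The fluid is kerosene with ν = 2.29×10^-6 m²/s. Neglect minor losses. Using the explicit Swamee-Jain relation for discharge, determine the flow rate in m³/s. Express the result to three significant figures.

Swamee-Jain (Type II): Q = -0.965·√(gD⁵h_f/L)·ln[ε/(3.7D) + √(3.17ν²L/(gD³h_f))]
√(gD⁵h_f/L) = √(9.81·0.100⁵·34.3/1840) = 0.001352
ε/(3.7D) = 1.78×10^-5; √(3.17ν²L/(gD³h_f)) = 3.02×10^-4
Q = -0.965·0.001352·ln(3.193×10^-4) = 0.01050 m³/s
Check: V = 1.34 m/s, Re = 5.84×10^4, f = 0.02035, h_f = 34.1 m ≈ 34.3 m ✓

Q ≈ 0.0105 m³/s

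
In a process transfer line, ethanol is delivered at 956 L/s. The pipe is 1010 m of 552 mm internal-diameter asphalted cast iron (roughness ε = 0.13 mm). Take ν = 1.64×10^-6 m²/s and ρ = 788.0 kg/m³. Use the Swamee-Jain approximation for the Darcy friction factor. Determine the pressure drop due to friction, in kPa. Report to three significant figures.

Δp ≈ 172 kPa

V = 4Q/(πD²) = 4·0.956/(π·0.552²) = 3.995 m/s
Re = VD/ν = 3.995·0.552/1.64×10^-6 = 1.34×10^6 → turbulent
ε/D = 0.13/552 = 2.36×10^-4
Swamee-Jain: f = 0.01494
h_f = f(L/D)V²/(2g) = 0.01494·(1010/0.552)·3.995²/(2·9.81) = 22.23 m
Δp = ρg·h_f = 788.0·9.81·22.23 = 171.9 kPa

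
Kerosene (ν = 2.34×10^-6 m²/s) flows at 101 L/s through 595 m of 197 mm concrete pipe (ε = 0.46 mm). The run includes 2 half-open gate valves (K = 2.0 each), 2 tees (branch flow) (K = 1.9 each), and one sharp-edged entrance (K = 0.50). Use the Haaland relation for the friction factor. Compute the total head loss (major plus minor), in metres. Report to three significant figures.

V = 4Q/(πD²) = 3.314 m/s; V²/2g = 0.5596 m
Re = 2.79×10^5, ε/D = 0.00234 → f = 0.02498 (Haaland)
Major: h_f = f(L/D)·V²/2g = 0.02498·3020·0.5596 = 42.22 m
Minor: ΣK = 8.30; h_m = ΣK·V²/2g = 4.645 m
Total H_L = 42.22 + 4.645 = 46.86 m

H_L ≈ 46.9 m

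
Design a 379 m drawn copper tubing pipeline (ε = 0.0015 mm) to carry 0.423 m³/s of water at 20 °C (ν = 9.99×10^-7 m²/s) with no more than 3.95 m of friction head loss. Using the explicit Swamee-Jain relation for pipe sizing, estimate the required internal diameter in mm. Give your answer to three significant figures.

D ≈ 442 mm

Swamee-Jain (Type III): D = 0.66·[ε^1.25·(LQ²/(gh_f))^4.75 + ν·Q^9.4·(L/(gh_f))^5.2]^0.04
LQ²/(gh_f) = 1.750; L/(gh_f) = 9.781
Term 1 = ε^1.25·(…)^4.75 = 7.49×10^-7; Term 2 = ν·Q^9.4·(…)^5.2 = 4.34×10^-5
D = 0.66·(7.49×10^-7 + 4.34×10^-5)^0.04 = 0.4419 m = 442 mm
Check: V = 2.76 m/s, Re = 1.22×10^6, f = 0.01132, h_f = 3.77 m ≈ 3.95 m ✓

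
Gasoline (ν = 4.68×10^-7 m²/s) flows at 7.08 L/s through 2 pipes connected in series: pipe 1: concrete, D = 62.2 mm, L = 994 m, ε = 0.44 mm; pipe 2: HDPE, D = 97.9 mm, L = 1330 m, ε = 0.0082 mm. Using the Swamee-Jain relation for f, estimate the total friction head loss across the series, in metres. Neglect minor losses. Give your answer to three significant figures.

H ≈ 161 m

Pipe 1: V = 2.330 m/s, Re = 3.10×10^5, ε/D = 0.00707, f = 0.03420, h_1 = f(L/D)V²/2g = 151.2 m
Pipe 2: V = 0.9405 m/s, Re = 1.97×10^5, ε/D = 8.38×10^-5, f = 0.01630, h_2 = f(L/D)V²/2g = 9.986 m
Series → Q common, losses add: H = Σh = 161.2 m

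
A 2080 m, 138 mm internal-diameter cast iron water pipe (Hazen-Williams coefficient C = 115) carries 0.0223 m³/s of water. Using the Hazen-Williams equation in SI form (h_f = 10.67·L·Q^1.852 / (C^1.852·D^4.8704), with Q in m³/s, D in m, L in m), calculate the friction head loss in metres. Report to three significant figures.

h_f ≈ 45.7 m

h_f = 10.67·2080·0.0223^1.852 / (115^1.852·0.138^4.8704) = 45.71 m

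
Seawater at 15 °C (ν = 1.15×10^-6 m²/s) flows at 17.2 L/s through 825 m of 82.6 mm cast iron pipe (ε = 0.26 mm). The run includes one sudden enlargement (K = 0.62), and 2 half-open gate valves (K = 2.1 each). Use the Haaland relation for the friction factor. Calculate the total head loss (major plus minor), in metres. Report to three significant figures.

V = 4Q/(πD²) = 3.210 m/s; V²/2g = 0.5251 m
Re = 2.31×10^5, ε/D = 0.00315 → f = 0.02708 (Haaland)
Major: h_f = f(L/D)·V²/2g = 0.02708·9988·0.5251 = 142.0 m
Minor: ΣK = 4.82; h_m = ΣK·V²/2g = 2.531 m
Total H_L = 142.0 + 2.531 = 144.6 m

H_L ≈ 145 m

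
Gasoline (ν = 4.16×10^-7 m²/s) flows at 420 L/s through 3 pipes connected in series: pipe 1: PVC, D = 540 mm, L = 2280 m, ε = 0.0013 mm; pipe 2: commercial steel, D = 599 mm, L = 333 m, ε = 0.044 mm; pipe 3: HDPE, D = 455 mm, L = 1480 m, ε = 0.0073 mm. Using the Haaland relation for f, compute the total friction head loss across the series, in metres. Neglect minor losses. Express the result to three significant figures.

H ≈ 19.6 m

Pipe 1: V = 1.834 m/s, Re = 2.38×10^6, ε/D = 2.41×10^-6, f = 0.01014, h_1 = f(L/D)V²/2g = 7.336 m
Pipe 2: V = 1.490 m/s, Re = 2.15×10^6, ε/D = 7.35×10^-5, f = 0.01218, h_2 = f(L/D)V²/2g = 0.7666 m
Pipe 3: V = 2.583 m/s, Re = 2.83×10^6, ε/D = 1.60×10^-5, f = 0.01040, h_3 = f(L/D)V²/2g = 11.50 m
Series → Q common, losses add: H = Σh = 19.60 m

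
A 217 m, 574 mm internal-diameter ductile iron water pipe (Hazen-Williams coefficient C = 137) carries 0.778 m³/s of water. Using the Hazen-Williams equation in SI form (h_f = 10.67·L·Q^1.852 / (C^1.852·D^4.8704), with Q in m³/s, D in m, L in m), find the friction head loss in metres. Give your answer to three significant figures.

h_f ≈ 2.40 m

h_f = 10.67·217·0.778^1.852 / (137^1.852·0.574^4.8704) = 2.397 m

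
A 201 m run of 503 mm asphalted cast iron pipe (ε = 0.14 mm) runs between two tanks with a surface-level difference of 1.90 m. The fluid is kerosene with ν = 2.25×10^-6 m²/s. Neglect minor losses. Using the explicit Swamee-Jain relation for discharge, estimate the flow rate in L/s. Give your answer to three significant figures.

Q ≈ 480 L/s

Swamee-Jain (Type II): Q = -0.965·√(gD⁵h_f/L)·ln[ε/(3.7D) + √(3.17ν²L/(gD³h_f))]
√(gD⁵h_f/L) = √(9.81·0.503⁵·1.90/201) = 0.05464
ε/(3.7D) = 7.52×10^-5; √(3.17ν²L/(gD³h_f)) = 3.69×10^-5
Q = -0.965·0.05464·ln(1.121×10^-4) = 0.4796 m³/s
Check: V = 2.41 m/s, Re = 5.40×10^5, f = 0.01611, h_f = 1.91 m ≈ 1.90 m ✓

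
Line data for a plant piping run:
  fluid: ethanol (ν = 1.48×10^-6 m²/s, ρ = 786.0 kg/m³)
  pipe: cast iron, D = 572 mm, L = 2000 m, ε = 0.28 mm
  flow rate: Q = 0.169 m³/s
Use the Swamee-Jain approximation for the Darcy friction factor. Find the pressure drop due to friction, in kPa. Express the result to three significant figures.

V = 4Q/(πD²) = 4·0.169/(π·0.572²) = 0.6577 m/s
Re = VD/ν = 0.6577·0.572/1.48×10^-6 = 2.54×10^5 → turbulent
ε/D = 0.28/572 = 4.90×10^-4
Swamee-Jain: f = 0.01850
h_f = f(L/D)V²/(2g) = 0.01850·(2000/0.572)·0.6577²/(2·9.81) = 1.426 m
Δp = ρg·h_f = 786.0·9.81·1.426 = 10.99 kPa

Δp ≈ 11.0 kPa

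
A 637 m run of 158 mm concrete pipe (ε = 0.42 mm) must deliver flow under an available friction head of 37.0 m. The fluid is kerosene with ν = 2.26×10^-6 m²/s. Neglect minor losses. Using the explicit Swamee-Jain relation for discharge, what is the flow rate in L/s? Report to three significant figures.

Swamee-Jain (Type II): Q = -0.965·√(gD⁵h_f/L)·ln[ε/(3.7D) + √(3.17ν²L/(gD³h_f))]
√(gD⁵h_f/L) = √(9.81·0.158⁵·37.0/637) = 0.007490
ε/(3.7D) = 7.18×10^-4; √(3.17ν²L/(gD³h_f)) = 8.49×10^-5
Q = -0.965·0.007490·ln(8.033×10^-4) = 0.05151 m³/s
Check: V = 2.63 m/s, Re = 1.84×10^5, f = 0.02628, h_f = 37.3 m ≈ 37.0 m ✓

Q ≈ 51.5 L/s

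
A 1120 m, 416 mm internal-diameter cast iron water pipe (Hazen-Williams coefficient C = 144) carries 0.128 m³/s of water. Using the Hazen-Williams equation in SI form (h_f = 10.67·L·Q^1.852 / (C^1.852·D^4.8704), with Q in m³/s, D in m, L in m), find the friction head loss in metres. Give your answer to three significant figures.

h_f = 10.67·1120·0.128^1.852 / (144^1.852·0.416^4.8704) = 1.913 m

h_f ≈ 1.91 m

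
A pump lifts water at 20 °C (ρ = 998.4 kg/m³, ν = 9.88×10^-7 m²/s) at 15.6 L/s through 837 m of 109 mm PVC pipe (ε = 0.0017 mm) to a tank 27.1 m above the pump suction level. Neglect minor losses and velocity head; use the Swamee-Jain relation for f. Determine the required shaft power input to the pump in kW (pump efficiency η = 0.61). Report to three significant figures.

V = 4Q/(πD²) = 1.672 m/s; Re = 1.84×10^5; ε/D = 1.56×10^-5; f = 0.01592
h_f = f(L/D)V²/2g = 17.41 m
Total head H = z + h_f = 27.1 + 17.41 = 44.51 m
P_hyd = ρgQH = 998.4·9.81·0.0156·44.51 = 6.801 kW
P_shaft = P_hyd/η = 6.801/0.61 = 11.15 kW

P_shaft ≈ 11.1 kW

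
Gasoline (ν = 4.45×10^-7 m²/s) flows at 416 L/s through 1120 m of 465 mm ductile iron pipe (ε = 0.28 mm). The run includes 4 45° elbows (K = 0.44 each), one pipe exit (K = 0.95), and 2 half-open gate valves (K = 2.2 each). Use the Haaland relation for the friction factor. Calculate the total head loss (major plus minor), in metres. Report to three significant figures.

H_L ≈ 15.1 m

V = 4Q/(πD²) = 2.450 m/s; V²/2g = 0.3058 m
Re = 2.56×10^6, ε/D = 6.02×10^-4 → f = 0.01761 (Haaland)
Major: h_f = f(L/D)·V²/2g = 0.01761·2409·0.3058 = 12.97 m
Minor: ΣK = 7.11; h_m = ΣK·V²/2g = 2.175 m
Total H_L = 12.97 + 2.175 = 15.14 m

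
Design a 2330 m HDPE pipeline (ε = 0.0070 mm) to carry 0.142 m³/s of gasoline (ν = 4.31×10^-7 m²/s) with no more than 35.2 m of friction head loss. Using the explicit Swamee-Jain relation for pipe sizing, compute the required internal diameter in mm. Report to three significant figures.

Swamee-Jain (Type III): D = 0.66·[ε^1.25·(LQ²/(gh_f))^4.75 + ν·Q^9.4·(L/(gh_f))^5.2]^0.04
LQ²/(gh_f) = 0.1361; L/(gh_f) = 6.748
Term 1 = ε^1.25·(…)^4.75 = 2.76×10^-11; Term 2 = ν·Q^9.4·(…)^5.2 = 9.50×10^-11
D = 0.66·(2.76×10^-11 + 9.50×10^-11)^0.04 = 0.2649 m = 265 mm
Check: V = 2.58 m/s, Re = 1.58×10^6, f = 0.01155, h_f = 34.4 m ≈ 35.2 m ✓

D ≈ 265 mm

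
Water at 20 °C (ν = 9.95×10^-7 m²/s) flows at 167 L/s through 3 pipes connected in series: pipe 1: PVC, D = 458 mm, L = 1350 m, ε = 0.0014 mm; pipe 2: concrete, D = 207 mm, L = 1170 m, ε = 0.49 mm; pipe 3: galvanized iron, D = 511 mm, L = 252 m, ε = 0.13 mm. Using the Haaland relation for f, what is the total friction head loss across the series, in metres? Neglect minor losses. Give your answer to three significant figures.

Pipe 1: V = 1.014 m/s, Re = 4.67×10^5, ε/D = 3.06×10^-6, f = 0.01326, h_1 = f(L/D)V²/2g = 2.047 m
Pipe 2: V = 4.962 m/s, Re = 1.03×10^6, ε/D = 0.00237, f = 0.02470, h_2 = f(L/D)V²/2g = 175.2 m
Pipe 3: V = 0.8143 m/s, Re = 4.18×10^5, ε/D = 2.54×10^-4, f = 0.01599, h_3 = f(L/D)V²/2g = 0.2666 m
Series → Q common, losses add: H = Σh = 177.5 m

H ≈ 178 m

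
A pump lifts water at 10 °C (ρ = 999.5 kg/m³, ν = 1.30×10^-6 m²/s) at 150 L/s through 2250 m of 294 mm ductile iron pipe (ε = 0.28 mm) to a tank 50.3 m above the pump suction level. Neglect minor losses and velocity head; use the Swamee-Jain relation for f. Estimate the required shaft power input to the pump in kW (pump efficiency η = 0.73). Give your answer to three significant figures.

V = 4Q/(πD²) = 2.210 m/s; Re = 5.00×10^5; ε/D = 9.52×10^-4; f = 0.02015
h_f = f(L/D)V²/2g = 38.36 m
Total head H = z + h_f = 50.3 + 38.36 = 88.66 m
P_hyd = ρgQH = 999.5·9.81·0.150·88.66 = 130.4 kW
P_shaft = P_hyd/η = 130.4/0.73 = 178.6 kW

P_shaft ≈ 179 kW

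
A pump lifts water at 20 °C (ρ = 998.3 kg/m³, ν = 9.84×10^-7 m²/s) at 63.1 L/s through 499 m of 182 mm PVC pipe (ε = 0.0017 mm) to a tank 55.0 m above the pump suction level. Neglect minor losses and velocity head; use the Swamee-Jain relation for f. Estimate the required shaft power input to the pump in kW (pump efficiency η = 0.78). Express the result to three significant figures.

V = 4Q/(πD²) = 2.425 m/s; Re = 4.49×10^5; ε/D = 9.34×10^-6; f = 0.01349
h_f = f(L/D)V²/2g = 11.09 m
Total head H = z + h_f = 55.0 + 11.09 = 66.09 m
P_hyd = ρgQH = 998.3·9.81·0.0631·66.09 = 40.84 kW
P_shaft = P_hyd/η = 40.84/0.78 = 52.36 kW

P_shaft ≈ 52.4 kW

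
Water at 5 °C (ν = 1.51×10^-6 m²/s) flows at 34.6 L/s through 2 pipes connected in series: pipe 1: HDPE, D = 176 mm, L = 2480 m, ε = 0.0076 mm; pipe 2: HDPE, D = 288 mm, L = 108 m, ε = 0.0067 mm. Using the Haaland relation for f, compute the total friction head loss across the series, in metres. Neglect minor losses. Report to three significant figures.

Pipe 1: V = 1.422 m/s, Re = 1.66×10^5, ε/D = 4.32×10^-5, f = 0.01633, h_1 = f(L/D)V²/2g = 23.73 m
Pipe 2: V = 0.5311 m/s, Re = 1.01×10^5, ε/D = 2.33×10^-5, f = 0.01787, h_2 = f(L/D)V²/2g = 0.09634 m
Series → Q common, losses add: H = Σh = 23.82 m

H ≈ 23.8 m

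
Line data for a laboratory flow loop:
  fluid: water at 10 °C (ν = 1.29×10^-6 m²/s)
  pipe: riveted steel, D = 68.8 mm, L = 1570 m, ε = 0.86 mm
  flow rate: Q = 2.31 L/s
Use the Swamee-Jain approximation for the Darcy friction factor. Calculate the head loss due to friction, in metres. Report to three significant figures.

V = 4Q/(πD²) = 4·0.00231/(π·0.0688²) = 0.6214 m/s
Re = VD/ν = 0.6214·0.0688/1.29×10^-6 = 3.31×10^4 → turbulent
ε/D = 0.86/68.8 = 0.0125
Swamee-Jain: f = 0.04296
h_f = f(L/D)V²/(2g) = 0.04296·(1570/0.0688)·0.6214²/(2·9.81) = 19.29 m

h_f ≈ 19.3 m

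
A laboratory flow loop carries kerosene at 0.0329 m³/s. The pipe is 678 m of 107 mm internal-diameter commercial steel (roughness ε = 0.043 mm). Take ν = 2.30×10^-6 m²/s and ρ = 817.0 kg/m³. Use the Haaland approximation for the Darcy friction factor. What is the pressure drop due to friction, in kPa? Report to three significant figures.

Δp ≈ 638 kPa

V = 4Q/(πD²) = 4·0.0329/(π·0.107²) = 3.659 m/s
Re = VD/ν = 3.659·0.107/2.30×10^-6 = 1.70×10^5 → turbulent
ε/D = 0.043/107 = 4.02×10^-4
Haaland: f = 0.01840
h_f = f(L/D)V²/(2g) = 0.01840·(678/0.107)·3.659²/(2·9.81) = 79.57 m
Δp = ρg·h_f = 817.0·9.81·79.57 = 637.7 kPa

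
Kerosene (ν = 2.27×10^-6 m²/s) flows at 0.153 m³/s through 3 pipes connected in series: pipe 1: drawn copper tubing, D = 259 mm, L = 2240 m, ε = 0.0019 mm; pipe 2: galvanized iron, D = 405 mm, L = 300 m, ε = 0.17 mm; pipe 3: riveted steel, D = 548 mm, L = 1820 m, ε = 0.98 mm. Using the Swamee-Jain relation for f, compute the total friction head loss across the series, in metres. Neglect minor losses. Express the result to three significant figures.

H ≈ 55.5 m

Pipe 1: V = 2.904 m/s, Re = 3.31×10^5, ε/D = 7.34×10^-6, f = 0.01420, h_1 = f(L/D)V²/2g = 52.80 m
Pipe 2: V = 1.188 m/s, Re = 2.12×10^5, ε/D = 4.20×10^-4, f = 0.01839, h_2 = f(L/D)V²/2g = 0.9796 m
Pipe 3: V = 0.6487 m/s, Re = 1.57×10^5, ε/D = 0.00179, f = 0.02413, h_3 = f(L/D)V²/2g = 1.719 m
Series → Q common, losses add: H = Σh = 55.49 m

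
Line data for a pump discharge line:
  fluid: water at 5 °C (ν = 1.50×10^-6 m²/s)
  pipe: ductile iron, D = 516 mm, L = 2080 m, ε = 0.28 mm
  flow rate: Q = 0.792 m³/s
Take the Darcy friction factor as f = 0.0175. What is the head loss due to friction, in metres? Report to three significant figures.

V = 4Q/(πD²) = 4·0.792/(π·0.516²) = 3.787 m/s
h_f = f(L/D)V²/(2g) = 0.01750·(2080/0.516)·3.787²/(2·9.81) = 51.57 m

h_f ≈ 51.6 m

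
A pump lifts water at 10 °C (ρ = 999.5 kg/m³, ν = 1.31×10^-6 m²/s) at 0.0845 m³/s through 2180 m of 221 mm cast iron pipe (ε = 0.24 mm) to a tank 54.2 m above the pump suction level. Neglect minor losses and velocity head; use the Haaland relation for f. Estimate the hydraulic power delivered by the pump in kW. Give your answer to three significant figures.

P_hyd ≈ 86.8 kW

V = 4Q/(πD²) = 2.203 m/s; Re = 3.72×10^5; ε/D = 0.00109; f = 0.02073
h_f = f(L/D)V²/2g = 50.58 m
Total head H = z + h_f = 54.2 + 50.58 = 104.8 m
P_hyd = ρgQH = 999.5·9.81·0.0845·104.8 = 86.81 kW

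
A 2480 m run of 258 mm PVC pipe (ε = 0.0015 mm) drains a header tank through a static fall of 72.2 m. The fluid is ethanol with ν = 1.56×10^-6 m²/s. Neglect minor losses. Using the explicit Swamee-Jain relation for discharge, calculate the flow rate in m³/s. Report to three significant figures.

Q ≈ 0.176 m³/s

Swamee-Jain (Type II): Q = -0.965·√(gD⁵h_f/L)·ln[ε/(3.7D) + √(3.17ν²L/(gD³h_f))]
√(gD⁵h_f/L) = √(9.81·0.258⁵·72.2/2480) = 0.01807
ε/(3.7D) = 1.57×10^-6; √(3.17ν²L/(gD³h_f)) = 3.97×10^-5
Q = -0.965·0.01807·ln(4.123×10^-5) = 0.1760 m³/s
Check: V = 3.37 m/s, Re = 5.57×10^5, f = 0.01294, h_f = 71.9 m ≈ 72.2 m ✓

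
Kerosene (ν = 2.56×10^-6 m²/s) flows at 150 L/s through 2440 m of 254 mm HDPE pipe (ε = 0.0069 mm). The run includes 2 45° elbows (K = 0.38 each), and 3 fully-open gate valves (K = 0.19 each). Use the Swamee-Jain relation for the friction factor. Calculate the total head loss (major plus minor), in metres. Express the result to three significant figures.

V = 4Q/(πD²) = 2.960 m/s; V²/2g = 0.4467 m
Re = 2.94×10^5, ε/D = 2.72×10^-5 → f = 0.01474 (Swamee-Jain)
Major: h_f = f(L/D)·V²/2g = 0.01474·9606·0.4467 = 63.25 m
Minor: ΣK = 1.33; h_m = ΣK·V²/2g = 0.5940 m
Total H_L = 63.25 + 0.5940 = 63.84 m

H_L ≈ 63.8 m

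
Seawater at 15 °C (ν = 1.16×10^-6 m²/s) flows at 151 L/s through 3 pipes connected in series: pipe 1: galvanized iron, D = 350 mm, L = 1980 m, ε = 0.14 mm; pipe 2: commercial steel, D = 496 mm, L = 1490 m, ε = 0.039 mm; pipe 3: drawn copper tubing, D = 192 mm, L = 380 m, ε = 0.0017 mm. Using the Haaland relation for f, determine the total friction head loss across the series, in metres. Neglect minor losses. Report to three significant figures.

H ≈ 46.4 m

Pipe 1: V = 1.569 m/s, Re = 4.74×10^5, ε/D = 4.00×10^-4, f = 0.01696, h_1 = f(L/D)V²/2g = 12.04 m
Pipe 2: V = 0.7815 m/s, Re = 3.34×10^5, ε/D = 7.86×10^-5, f = 0.01480, h_2 = f(L/D)V²/2g = 1.384 m
Pipe 3: V = 5.215 m/s, Re = 8.63×10^5, ε/D = 8.85×10^-6, f = 0.01202, h_3 = f(L/D)V²/2g = 32.98 m
Series → Q common, losses add: H = Σh = 46.41 m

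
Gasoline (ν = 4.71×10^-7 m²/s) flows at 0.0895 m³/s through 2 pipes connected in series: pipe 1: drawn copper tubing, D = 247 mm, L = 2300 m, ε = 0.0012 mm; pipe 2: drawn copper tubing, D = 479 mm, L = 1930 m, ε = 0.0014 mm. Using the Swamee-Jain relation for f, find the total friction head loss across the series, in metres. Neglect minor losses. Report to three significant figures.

H ≈ 20.1 m

Pipe 1: V = 1.868 m/s, Re = 9.80×10^5, ε/D = 4.86×10^-6, f = 0.01177, h_1 = f(L/D)V²/2g = 19.49 m
Pipe 2: V = 0.4967 m/s, Re = 5.05×10^5, ε/D = 2.92×10^-6, f = 0.01311, h_2 = f(L/D)V²/2g = 0.6644 m
Series → Q common, losses add: H = Σh = 20.15 m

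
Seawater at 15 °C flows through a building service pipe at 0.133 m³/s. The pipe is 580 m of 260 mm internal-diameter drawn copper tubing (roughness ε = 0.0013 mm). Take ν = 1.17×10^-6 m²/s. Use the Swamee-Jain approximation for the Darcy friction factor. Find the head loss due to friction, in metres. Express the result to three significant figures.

h_f ≈ 9.23 m

V = 4Q/(πD²) = 4·0.133/(π·0.260²) = 2.505 m/s
Re = VD/ν = 2.505·0.260/1.17×10^-6 = 5.57×10^5 → turbulent
ε/D = 0.0013/260 = 5.00×10^-6
Swamee-Jain: f = 0.01293
h_f = f(L/D)V²/(2g) = 0.01293·(580/0.260)·2.505²/(2·9.81) = 9.225 m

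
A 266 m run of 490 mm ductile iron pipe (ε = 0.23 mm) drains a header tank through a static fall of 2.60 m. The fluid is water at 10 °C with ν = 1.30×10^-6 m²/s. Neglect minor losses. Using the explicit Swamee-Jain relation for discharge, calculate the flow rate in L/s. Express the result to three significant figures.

Swamee-Jain (Type II): Q = -0.965·√(gD⁵h_f/L)·ln[ε/(3.7D) + √(3.17ν²L/(gD³h_f))]
√(gD⁵h_f/L) = √(9.81·0.490⁵·2.60/266) = 0.05204
ε/(3.7D) = 1.27×10^-4; √(3.17ν²L/(gD³h_f)) = 2.18×10^-5
Q = -0.965·0.05204·ln(1.487×10^-4) = 0.4427 m³/s
Check: V = 2.35 m/s, Re = 8.85×10^5, f = 0.01716, h_f = 2.62 m ≈ 2.60 m ✓

Q ≈ 443 L/s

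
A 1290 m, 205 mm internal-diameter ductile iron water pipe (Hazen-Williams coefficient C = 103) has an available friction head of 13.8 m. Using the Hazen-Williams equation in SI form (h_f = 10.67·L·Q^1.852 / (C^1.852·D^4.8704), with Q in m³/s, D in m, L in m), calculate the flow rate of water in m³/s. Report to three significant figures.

Q ≈ 0.0383 m³/s

Rearranging: Q = [h_f·C^1.852·D^4.8704 / (10.67·L)]^(1/1.852)
Q = [13.8·103^1.852·0.205^4.8704 / (10.67·1290)]^0.540 = 0.03834 m³/s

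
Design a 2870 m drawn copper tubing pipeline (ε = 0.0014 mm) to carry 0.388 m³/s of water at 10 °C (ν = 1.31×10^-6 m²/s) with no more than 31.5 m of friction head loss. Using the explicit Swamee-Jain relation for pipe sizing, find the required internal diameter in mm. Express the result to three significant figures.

Swamee-Jain (Type III): D = 0.66·[ε^1.25·(LQ²/(gh_f))^4.75 + ν·Q^9.4·(L/(gh_f))^5.2]^0.04
LQ²/(gh_f) = 1.398; L/(gh_f) = 9.288
Term 1 = ε^1.25·(…)^4.75 = 2.37×10^-7; Term 2 = ν·Q^9.4·(…)^5.2 = 1.93×10^-5
D = 0.66·(2.37×10^-7 + 1.93×10^-5)^0.04 = 0.4277 m = 428 mm
Check: V = 2.70 m/s, Re = 8.82×10^5, f = 0.01193, h_f = 29.8 m ≈ 31.5 m ✓

D ≈ 428 mm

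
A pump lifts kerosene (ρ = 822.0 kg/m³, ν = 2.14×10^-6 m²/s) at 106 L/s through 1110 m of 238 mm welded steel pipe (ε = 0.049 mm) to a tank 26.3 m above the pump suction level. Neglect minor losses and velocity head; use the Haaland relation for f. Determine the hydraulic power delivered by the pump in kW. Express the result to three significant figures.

P_hyd ≈ 41.3 kW

V = 4Q/(πD²) = 2.383 m/s; Re = 2.65×10^5; ε/D = 2.06×10^-4; f = 0.01633
h_f = f(L/D)V²/2g = 22.04 m
Total head H = z + h_f = 26.3 + 22.04 = 48.34 m
P_hyd = ρgQH = 822.0·9.81·0.106·48.34 = 41.32 kW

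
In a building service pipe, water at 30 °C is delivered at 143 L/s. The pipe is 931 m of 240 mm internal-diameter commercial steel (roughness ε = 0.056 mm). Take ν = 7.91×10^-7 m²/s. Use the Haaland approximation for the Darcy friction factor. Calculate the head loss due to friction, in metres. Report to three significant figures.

V = 4Q/(πD²) = 4·0.143/(π·0.240²) = 3.161 m/s
Re = VD/ν = 3.161·0.240/7.91×10^-7 = 9.59×10^5 → turbulent
ε/D = 0.056/240 = 2.33×10^-4
Haaland: f = 0.01499
h_f = f(L/D)V²/(2g) = 0.01499·(931/0.240)·3.161²/(2·9.81) = 29.61 m

h_f ≈ 29.6 m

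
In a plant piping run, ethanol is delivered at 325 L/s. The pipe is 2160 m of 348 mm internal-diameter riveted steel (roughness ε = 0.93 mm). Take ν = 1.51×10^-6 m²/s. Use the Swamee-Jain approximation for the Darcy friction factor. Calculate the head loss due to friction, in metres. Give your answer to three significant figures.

V = 4Q/(πD²) = 4·0.325/(π·0.348²) = 3.417 m/s
Re = VD/ν = 3.417·0.348/1.51×10^-6 = 7.87×10^5 → turbulent
ε/D = 0.93/348 = 0.00267
Swamee-Jain: f = 0.02561
h_f = f(L/D)V²/(2g) = 0.02561·(2160/0.348)·3.417²/(2·9.81) = 94.58 m

h_f ≈ 94.6 m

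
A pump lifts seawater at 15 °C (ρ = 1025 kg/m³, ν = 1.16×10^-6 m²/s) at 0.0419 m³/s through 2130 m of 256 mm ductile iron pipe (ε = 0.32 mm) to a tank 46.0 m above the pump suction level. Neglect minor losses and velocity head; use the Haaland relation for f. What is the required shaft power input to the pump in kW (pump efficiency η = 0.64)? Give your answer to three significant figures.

V = 4Q/(πD²) = 0.8140 m/s; Re = 1.80×10^5; ε/D = 0.00125; f = 0.02197
h_f = f(L/D)V²/2g = 6.174 m
Total head H = z + h_f = 46.0 + 6.174 = 52.17 m
P_hyd = ρgQH = 1025·9.81·0.0419·52.17 = 21.98 kW
P_shaft = P_hyd/η = 21.98/0.64 = 34.35 kW

P_shaft ≈ 34.3 kW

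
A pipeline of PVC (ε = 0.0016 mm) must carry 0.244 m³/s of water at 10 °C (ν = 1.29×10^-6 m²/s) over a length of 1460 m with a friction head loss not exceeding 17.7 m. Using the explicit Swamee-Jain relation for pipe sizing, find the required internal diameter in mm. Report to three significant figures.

D ≈ 352 mm

Swamee-Jain (Type III): D = 0.66·[ε^1.25·(LQ²/(gh_f))^4.75 + ν·Q^9.4·(L/(gh_f))^5.2]^0.04
LQ²/(gh_f) = 0.5006; L/(gh_f) = 8.408
Term 1 = ε^1.25·(…)^4.75 = 2.13×10^-9; Term 2 = ν·Q^9.4·(…)^5.2 = 1.45×10^-7
D = 0.66·(2.13×10^-9 + 1.45×10^-7)^0.04 = 0.3517 m = 352 mm
Check: V = 2.51 m/s, Re = 6.85×10^5, f = 0.01247, h_f = 16.6 m ≈ 17.7 m ✓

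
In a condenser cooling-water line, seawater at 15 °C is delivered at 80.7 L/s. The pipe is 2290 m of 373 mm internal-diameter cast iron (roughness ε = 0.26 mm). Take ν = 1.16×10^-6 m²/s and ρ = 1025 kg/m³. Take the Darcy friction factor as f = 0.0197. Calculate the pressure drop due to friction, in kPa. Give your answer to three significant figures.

V = 4Q/(πD²) = 4·0.0807/(π·0.373²) = 0.7385 m/s
h_f = f(L/D)V²/(2g) = 0.01970·(2290/0.373)·0.7385²/(2·9.81) = 3.362 m
Δp = ρg·h_f = 1025·9.81·3.362 = 33.81 kPa

Δp ≈ 33.8 kPa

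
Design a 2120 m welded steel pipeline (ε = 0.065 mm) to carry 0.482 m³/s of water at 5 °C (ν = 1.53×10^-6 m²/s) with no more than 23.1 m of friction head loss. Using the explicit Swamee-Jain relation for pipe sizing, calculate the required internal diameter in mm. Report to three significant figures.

D ≈ 483 mm

Swamee-Jain (Type III): D = 0.66·[ε^1.25·(LQ²/(gh_f))^4.75 + ν·Q^9.4·(L/(gh_f))^5.2]^0.04
LQ²/(gh_f) = 2.173; L/(gh_f) = 9.355
Term 1 = ε^1.25·(…)^4.75 = 2.33×10^-4; Term 2 = ν·Q^9.4·(…)^5.2 = 1.80×10^-4
D = 0.66·(2.33×10^-4 + 1.80×10^-4)^0.04 = 0.4833 m = 483 mm
Check: V = 2.63 m/s, Re = 8.30×10^5, f = 0.01419, h_f = 21.9 m ≈ 23.1 m ✓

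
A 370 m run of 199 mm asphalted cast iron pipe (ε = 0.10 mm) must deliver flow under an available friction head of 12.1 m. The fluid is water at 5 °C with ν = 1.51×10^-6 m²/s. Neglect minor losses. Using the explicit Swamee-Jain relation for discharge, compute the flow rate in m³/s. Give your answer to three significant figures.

Q ≈ 0.0828 m³/s

Swamee-Jain (Type II): Q = -0.965·√(gD⁵h_f/L)·ln[ε/(3.7D) + √(3.17ν²L/(gD³h_f))]
√(gD⁵h_f/L) = √(9.81·0.199⁵·12.1/370) = 0.01001
ε/(3.7D) = 1.36×10^-4; √(3.17ν²L/(gD³h_f)) = 5.35×10^-5
Q = -0.965·0.01001·ln(1.893×10^-4) = 0.08277 m³/s
Check: V = 2.66 m/s, Re = 3.51×10^5, f = 0.01815, h_f = 12.2 m ≈ 12.1 m ✓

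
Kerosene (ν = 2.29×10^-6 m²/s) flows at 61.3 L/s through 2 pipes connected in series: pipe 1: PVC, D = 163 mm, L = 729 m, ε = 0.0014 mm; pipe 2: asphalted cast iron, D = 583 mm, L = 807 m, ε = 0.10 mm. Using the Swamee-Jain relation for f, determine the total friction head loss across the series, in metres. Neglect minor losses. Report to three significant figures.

H ≈ 30.5 m

Pipe 1: V = 2.938 m/s, Re = 2.09×10^5, ε/D = 8.59×10^-6, f = 0.01548, h_1 = f(L/D)V²/2g = 30.45 m
Pipe 2: V = 0.2296 m/s, Re = 5.85×10^4, ε/D = 1.72×10^-4, f = 0.02079, h_2 = f(L/D)V²/2g = 0.07734 m
Series → Q common, losses add: H = Σh = 30.53 m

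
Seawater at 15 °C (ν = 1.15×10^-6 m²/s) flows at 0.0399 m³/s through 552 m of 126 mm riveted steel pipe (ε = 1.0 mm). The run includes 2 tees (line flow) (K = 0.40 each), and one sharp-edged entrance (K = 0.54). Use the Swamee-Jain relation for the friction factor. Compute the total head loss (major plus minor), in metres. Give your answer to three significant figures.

H_L ≈ 81.7 m

V = 4Q/(πD²) = 3.200 m/s; V²/2g = 0.5219 m
Re = 3.51×10^5, ε/D = 0.00794 → f = 0.03542 (Swamee-Jain)
Major: h_f = f(L/D)·V²/2g = 0.03542·4381·0.5219 = 80.98 m
Minor: ΣK = 1.34; h_m = ΣK·V²/2g = 0.6993 m
Total H_L = 80.98 + 0.6993 = 81.68 m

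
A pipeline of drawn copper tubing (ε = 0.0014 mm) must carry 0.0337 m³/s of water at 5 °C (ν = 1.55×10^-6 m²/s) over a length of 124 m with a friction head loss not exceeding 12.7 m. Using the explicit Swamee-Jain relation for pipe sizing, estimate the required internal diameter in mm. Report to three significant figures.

D ≈ 108 mm

Swamee-Jain (Type III): D = 0.66·[ε^1.25·(LQ²/(gh_f))^4.75 + ν·Q^9.4·(L/(gh_f))^5.2]^0.04
LQ²/(gh_f) = 0.001130; L/(gh_f) = 0.9953
Term 1 = ε^1.25·(…)^4.75 = 4.85×10^-22; Term 2 = ν·Q^9.4·(…)^5.2 = 2.18×10^-20
D = 0.66·(4.85×10^-22 + 2.18×10^-20)^0.04 = 0.1080 m = 108 mm
Check: V = 3.68 m/s, Re = 2.56×10^5, f = 0.01495, h_f = 11.8 m ≈ 12.7 m ✓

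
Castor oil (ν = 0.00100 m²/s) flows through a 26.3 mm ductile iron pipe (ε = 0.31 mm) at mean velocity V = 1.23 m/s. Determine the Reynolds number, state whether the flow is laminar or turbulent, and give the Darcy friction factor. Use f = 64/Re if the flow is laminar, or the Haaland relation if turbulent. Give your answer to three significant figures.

Re = VD/ν = 1.230·0.0263/0.00100 = 32.3
Re < 2300 → laminar → f = 64/Re = 1.978

Re ≈ 32.3; laminar; f = 64/Re ≈ 1.98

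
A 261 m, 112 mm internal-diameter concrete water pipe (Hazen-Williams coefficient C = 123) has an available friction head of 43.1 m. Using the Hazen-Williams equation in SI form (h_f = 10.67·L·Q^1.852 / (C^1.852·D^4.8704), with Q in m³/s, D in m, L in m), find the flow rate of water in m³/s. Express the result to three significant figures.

Rearranging: Q = [h_f·C^1.852·D^4.8704 / (10.67·L)]^(1/1.852)
Q = [43.1·123^1.852·0.112^4.8704 / (10.67·261)]^0.540 = 0.04093 m³/s

Q ≈ 0.0409 m³/s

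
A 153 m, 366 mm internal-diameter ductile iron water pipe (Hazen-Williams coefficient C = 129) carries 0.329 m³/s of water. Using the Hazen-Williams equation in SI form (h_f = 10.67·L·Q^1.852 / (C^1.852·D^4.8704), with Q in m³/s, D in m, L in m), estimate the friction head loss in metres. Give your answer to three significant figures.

h_f = 10.67·153·0.329^1.852 / (129^1.852·0.366^4.8704) = 3.435 m

h_f ≈ 3.43 m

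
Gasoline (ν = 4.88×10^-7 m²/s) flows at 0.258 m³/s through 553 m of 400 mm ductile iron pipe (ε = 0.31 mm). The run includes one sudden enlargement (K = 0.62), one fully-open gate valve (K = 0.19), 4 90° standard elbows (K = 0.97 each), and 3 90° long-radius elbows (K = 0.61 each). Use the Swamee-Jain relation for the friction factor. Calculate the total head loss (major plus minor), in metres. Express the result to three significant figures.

V = 4Q/(πD²) = 2.053 m/s; V²/2g = 0.2148 m
Re = 1.68×10^6, ε/D = 7.75×10^-4 → f = 0.01876 (Swamee-Jain)
Major: h_f = f(L/D)·V²/2g = 0.01876·1382·0.2148 = 5.573 m
Minor: ΣK = 6.52; h_m = ΣK·V²/2g = 1.401 m
Total H_L = 5.573 + 1.401 = 6.974 m

H_L ≈ 6.97 m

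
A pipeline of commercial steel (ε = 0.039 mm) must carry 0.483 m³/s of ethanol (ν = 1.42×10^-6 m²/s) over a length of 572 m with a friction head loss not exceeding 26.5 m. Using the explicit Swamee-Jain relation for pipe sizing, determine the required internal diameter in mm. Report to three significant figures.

D ≈ 358 mm

Swamee-Jain (Type III): D = 0.66·[ε^1.25·(LQ²/(gh_f))^4.75 + ν·Q^9.4·(L/(gh_f))^5.2]^0.04
LQ²/(gh_f) = 0.5133; L/(gh_f) = 2.200
Term 1 = ε^1.25·(…)^4.75 = 1.30×10^-7; Term 2 = ν·Q^9.4·(…)^5.2 = 9.17×10^-8
D = 0.66·(1.30×10^-7 + 9.17×10^-8)^0.04 = 0.3576 m = 358 mm
Check: V = 4.81 m/s, Re = 1.21×10^6, f = 0.01344, h_f = 25.4 m ≈ 26.5 m ✓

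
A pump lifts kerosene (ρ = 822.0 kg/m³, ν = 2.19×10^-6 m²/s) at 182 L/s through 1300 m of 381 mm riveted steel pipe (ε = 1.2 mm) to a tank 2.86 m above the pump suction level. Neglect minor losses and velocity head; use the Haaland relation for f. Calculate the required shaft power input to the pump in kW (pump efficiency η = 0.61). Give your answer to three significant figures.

V = 4Q/(πD²) = 1.596 m/s; Re = 2.78×10^5; ε/D = 0.00315; f = 0.02700
h_f = f(L/D)V²/2g = 11.97 m
Total head H = z + h_f = 2.86 + 11.97 = 14.83 m
P_hyd = ρgQH = 822.0·9.81·0.182·14.83 = 21.76 kW
P_shaft = P_hyd/η = 21.76/0.61 = 35.67 kW

P_shaft ≈ 35.7 kW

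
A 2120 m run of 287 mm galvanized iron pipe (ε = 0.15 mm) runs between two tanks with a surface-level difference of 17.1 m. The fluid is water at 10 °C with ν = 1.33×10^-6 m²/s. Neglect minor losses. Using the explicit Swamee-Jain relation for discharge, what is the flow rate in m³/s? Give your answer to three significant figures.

Swamee-Jain (Type II): Q = -0.965·√(gD⁵h_f/L)·ln[ε/(3.7D) + √(3.17ν²L/(gD³h_f))]
√(gD⁵h_f/L) = √(9.81·0.287⁵·17.1/2120) = 0.01241
ε/(3.7D) = 1.41×10^-4; √(3.17ν²L/(gD³h_f)) = 5.48×10^-5
Q = -0.965·0.01241·ln(1.960×10^-4) = 0.1023 m³/s
Check: V = 1.58 m/s, Re = 3.41×10^5, f = 0.01830, h_f = 17.2 m ≈ 17.1 m ✓

Q ≈ 0.102 m³/s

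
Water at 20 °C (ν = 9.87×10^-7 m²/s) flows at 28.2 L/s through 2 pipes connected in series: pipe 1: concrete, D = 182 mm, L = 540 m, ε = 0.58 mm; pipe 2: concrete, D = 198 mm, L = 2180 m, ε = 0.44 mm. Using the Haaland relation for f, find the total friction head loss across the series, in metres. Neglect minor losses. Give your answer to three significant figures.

Pipe 1: V = 1.084 m/s, Re = 2.00×10^5, ε/D = 0.00319, f = 0.02725, h_1 = f(L/D)V²/2g = 4.841 m
Pipe 2: V = 0.9159 m/s, Re = 1.84×10^5, ε/D = 0.00222, f = 0.02493, h_2 = f(L/D)V²/2g = 11.74 m
Series → Q common, losses add: H = Σh = 16.58 m

H ≈ 16.6 m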